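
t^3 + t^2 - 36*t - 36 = (t - 6)*(t + 1)*(t + 6)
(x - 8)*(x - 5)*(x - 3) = x^3 - 16*x^2 + 79*x - 120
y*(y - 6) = y^2 - 6*y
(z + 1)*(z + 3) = z^2 + 4*z + 3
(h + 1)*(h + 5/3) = h^2 + 8*h/3 + 5/3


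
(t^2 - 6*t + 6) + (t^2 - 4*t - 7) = 2*t^2 - 10*t - 1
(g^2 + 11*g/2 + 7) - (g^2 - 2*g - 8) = 15*g/2 + 15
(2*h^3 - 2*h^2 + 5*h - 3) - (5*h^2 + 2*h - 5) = 2*h^3 - 7*h^2 + 3*h + 2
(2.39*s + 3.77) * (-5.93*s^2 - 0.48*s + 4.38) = -14.1727*s^3 - 23.5033*s^2 + 8.6586*s + 16.5126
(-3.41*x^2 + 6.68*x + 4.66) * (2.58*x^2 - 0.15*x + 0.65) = -8.7978*x^4 + 17.7459*x^3 + 8.8043*x^2 + 3.643*x + 3.029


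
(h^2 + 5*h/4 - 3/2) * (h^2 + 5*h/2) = h^4 + 15*h^3/4 + 13*h^2/8 - 15*h/4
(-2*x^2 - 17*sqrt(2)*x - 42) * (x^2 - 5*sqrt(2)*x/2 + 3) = -2*x^4 - 12*sqrt(2)*x^3 + 37*x^2 + 54*sqrt(2)*x - 126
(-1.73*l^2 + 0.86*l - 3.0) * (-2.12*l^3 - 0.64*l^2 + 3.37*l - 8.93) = 3.6676*l^5 - 0.716*l^4 - 0.0204999999999993*l^3 + 20.2671*l^2 - 17.7898*l + 26.79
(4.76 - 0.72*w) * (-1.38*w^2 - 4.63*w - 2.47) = 0.9936*w^3 - 3.2352*w^2 - 20.2604*w - 11.7572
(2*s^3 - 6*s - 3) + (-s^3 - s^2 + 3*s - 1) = s^3 - s^2 - 3*s - 4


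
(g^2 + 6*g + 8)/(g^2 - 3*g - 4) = (g^2 + 6*g + 8)/(g^2 - 3*g - 4)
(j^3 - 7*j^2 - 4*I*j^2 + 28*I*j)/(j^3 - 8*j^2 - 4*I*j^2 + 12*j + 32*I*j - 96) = j*(j^2 - j*(7 + 4*I) + 28*I)/(j^3 - 4*j^2*(2 + I) + 4*j*(3 + 8*I) - 96)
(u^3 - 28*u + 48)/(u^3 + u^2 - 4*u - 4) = (u^2 + 2*u - 24)/(u^2 + 3*u + 2)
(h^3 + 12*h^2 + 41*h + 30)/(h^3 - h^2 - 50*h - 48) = (h + 5)/(h - 8)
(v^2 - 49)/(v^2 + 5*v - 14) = (v - 7)/(v - 2)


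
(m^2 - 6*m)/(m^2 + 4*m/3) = 3*(m - 6)/(3*m + 4)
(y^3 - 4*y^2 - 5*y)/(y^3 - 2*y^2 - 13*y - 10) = y/(y + 2)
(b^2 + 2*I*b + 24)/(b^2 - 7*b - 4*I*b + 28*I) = (b + 6*I)/(b - 7)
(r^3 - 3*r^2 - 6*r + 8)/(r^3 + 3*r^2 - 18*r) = (r^3 - 3*r^2 - 6*r + 8)/(r*(r^2 + 3*r - 18))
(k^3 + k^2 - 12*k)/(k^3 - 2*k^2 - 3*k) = (k + 4)/(k + 1)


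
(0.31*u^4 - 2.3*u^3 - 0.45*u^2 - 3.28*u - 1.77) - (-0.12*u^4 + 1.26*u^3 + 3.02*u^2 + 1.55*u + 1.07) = 0.43*u^4 - 3.56*u^3 - 3.47*u^2 - 4.83*u - 2.84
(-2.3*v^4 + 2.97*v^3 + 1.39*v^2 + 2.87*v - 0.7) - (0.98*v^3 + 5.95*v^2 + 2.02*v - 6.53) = -2.3*v^4 + 1.99*v^3 - 4.56*v^2 + 0.85*v + 5.83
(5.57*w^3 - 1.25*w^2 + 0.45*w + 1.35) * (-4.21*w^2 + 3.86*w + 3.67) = -23.4497*w^5 + 26.7627*w^4 + 13.7224*w^3 - 8.534*w^2 + 6.8625*w + 4.9545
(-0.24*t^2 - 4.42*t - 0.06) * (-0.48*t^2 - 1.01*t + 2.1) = 0.1152*t^4 + 2.364*t^3 + 3.989*t^2 - 9.2214*t - 0.126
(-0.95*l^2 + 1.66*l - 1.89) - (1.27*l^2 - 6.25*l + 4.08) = -2.22*l^2 + 7.91*l - 5.97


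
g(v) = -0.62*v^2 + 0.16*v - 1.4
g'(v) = 0.16 - 1.24*v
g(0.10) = -1.39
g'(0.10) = 0.04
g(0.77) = -1.64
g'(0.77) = -0.79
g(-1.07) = -2.28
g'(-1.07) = 1.49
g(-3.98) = -11.86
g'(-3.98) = 5.10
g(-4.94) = -17.32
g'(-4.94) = 6.29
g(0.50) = -1.48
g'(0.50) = -0.46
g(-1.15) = -2.40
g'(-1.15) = 1.59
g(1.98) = -3.51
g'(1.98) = -2.30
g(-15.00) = -143.30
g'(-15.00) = 18.76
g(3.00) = -6.50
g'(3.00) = -3.56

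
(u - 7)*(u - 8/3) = u^2 - 29*u/3 + 56/3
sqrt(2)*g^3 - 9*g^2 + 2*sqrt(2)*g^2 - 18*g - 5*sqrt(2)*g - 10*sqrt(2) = (g + 2)*(g - 5*sqrt(2))*(sqrt(2)*g + 1)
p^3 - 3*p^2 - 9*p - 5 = (p - 5)*(p + 1)^2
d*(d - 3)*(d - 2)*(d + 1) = d^4 - 4*d^3 + d^2 + 6*d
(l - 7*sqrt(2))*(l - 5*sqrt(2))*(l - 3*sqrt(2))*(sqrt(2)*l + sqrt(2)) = sqrt(2)*l^4 - 30*l^3 + sqrt(2)*l^3 - 30*l^2 + 142*sqrt(2)*l^2 - 420*l + 142*sqrt(2)*l - 420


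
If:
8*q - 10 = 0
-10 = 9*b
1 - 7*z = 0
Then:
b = -10/9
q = 5/4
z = 1/7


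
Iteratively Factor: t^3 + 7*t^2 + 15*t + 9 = (t + 1)*(t^2 + 6*t + 9) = (t + 1)*(t + 3)*(t + 3)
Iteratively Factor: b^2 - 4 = (b + 2)*(b - 2)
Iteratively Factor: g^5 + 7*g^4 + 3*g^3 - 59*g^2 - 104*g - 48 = (g + 1)*(g^4 + 6*g^3 - 3*g^2 - 56*g - 48) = (g + 1)*(g + 4)*(g^3 + 2*g^2 - 11*g - 12) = (g + 1)^2*(g + 4)*(g^2 + g - 12) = (g - 3)*(g + 1)^2*(g + 4)*(g + 4)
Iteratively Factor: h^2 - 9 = (h - 3)*(h + 3)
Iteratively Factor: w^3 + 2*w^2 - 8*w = (w)*(w^2 + 2*w - 8) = w*(w - 2)*(w + 4)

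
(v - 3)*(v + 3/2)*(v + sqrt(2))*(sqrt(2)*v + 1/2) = sqrt(2)*v^4 - 3*sqrt(2)*v^3/2 + 5*v^3/2 - 4*sqrt(2)*v^2 - 15*v^2/4 - 45*v/4 - 3*sqrt(2)*v/4 - 9*sqrt(2)/4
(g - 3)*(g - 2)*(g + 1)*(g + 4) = g^4 - 15*g^2 + 10*g + 24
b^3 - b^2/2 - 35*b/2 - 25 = (b - 5)*(b + 2)*(b + 5/2)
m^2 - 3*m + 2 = (m - 2)*(m - 1)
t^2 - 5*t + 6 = (t - 3)*(t - 2)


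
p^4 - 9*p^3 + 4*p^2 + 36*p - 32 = (p - 8)*(p - 2)*(p - 1)*(p + 2)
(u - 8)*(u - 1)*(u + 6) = u^3 - 3*u^2 - 46*u + 48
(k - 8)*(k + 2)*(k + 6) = k^3 - 52*k - 96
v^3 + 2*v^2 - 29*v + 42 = (v - 3)*(v - 2)*(v + 7)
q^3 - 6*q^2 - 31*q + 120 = (q - 8)*(q - 3)*(q + 5)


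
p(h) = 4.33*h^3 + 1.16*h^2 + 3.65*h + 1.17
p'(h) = 12.99*h^2 + 2.32*h + 3.65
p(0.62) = 4.91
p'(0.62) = 10.08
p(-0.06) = 0.95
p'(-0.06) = 3.56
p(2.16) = 58.10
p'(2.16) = 69.27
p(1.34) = 18.56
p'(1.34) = 30.08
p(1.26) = 16.27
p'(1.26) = 27.20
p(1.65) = 29.80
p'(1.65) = 42.84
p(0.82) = 7.33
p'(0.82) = 14.29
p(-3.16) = -135.41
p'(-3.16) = 126.03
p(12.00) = 7694.25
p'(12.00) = 1902.05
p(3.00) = 139.47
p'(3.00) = 127.52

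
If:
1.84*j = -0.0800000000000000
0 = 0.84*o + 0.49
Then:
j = -0.04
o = -0.58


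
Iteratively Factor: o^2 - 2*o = (o - 2)*(o)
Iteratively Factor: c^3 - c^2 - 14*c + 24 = (c - 2)*(c^2 + c - 12) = (c - 3)*(c - 2)*(c + 4)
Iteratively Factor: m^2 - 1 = (m + 1)*(m - 1)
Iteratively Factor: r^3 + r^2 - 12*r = (r)*(r^2 + r - 12) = r*(r + 4)*(r - 3)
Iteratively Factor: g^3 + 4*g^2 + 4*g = (g + 2)*(g^2 + 2*g) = g*(g + 2)*(g + 2)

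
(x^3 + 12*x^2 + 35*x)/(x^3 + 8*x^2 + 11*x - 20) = x*(x + 7)/(x^2 + 3*x - 4)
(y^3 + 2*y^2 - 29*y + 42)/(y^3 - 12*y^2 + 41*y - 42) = (y + 7)/(y - 7)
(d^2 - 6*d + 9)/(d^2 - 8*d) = (d^2 - 6*d + 9)/(d*(d - 8))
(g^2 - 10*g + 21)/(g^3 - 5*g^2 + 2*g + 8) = (g^2 - 10*g + 21)/(g^3 - 5*g^2 + 2*g + 8)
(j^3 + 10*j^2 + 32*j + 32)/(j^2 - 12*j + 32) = (j^3 + 10*j^2 + 32*j + 32)/(j^2 - 12*j + 32)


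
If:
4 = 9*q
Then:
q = 4/9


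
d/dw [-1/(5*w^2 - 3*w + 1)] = (10*w - 3)/(5*w^2 - 3*w + 1)^2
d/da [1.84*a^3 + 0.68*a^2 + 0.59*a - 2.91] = 5.52*a^2 + 1.36*a + 0.59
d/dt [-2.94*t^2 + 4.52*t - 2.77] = 4.52 - 5.88*t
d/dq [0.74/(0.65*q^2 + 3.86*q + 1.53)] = (-0.962*q - 2.8564)/(0.65*q^2 + 3.86*q + 1.53)^2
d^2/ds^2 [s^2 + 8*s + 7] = 2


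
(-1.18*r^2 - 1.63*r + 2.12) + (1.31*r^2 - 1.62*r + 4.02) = 0.13*r^2 - 3.25*r + 6.14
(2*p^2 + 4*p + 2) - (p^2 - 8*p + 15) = p^2 + 12*p - 13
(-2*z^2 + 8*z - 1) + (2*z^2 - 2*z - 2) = 6*z - 3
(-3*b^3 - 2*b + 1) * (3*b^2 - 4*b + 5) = -9*b^5 + 12*b^4 - 21*b^3 + 11*b^2 - 14*b + 5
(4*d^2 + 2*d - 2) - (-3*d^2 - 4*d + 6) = 7*d^2 + 6*d - 8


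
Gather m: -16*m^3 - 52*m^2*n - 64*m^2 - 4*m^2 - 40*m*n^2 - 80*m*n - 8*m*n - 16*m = -16*m^3 + m^2*(-52*n - 68) + m*(-40*n^2 - 88*n - 16)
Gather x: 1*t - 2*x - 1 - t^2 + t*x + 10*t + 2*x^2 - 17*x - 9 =-t^2 + 11*t + 2*x^2 + x*(t - 19) - 10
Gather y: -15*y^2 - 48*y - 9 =-15*y^2 - 48*y - 9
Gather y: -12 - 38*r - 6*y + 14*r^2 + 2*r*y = 14*r^2 - 38*r + y*(2*r - 6) - 12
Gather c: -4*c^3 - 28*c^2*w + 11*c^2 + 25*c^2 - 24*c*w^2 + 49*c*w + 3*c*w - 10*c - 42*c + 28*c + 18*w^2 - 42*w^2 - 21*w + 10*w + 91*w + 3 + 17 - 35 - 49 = -4*c^3 + c^2*(36 - 28*w) + c*(-24*w^2 + 52*w - 24) - 24*w^2 + 80*w - 64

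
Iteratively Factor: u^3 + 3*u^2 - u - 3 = (u + 3)*(u^2 - 1) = (u - 1)*(u + 3)*(u + 1)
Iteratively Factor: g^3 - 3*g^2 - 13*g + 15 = (g - 1)*(g^2 - 2*g - 15) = (g - 1)*(g + 3)*(g - 5)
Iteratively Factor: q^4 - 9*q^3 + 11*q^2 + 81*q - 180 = (q + 3)*(q^3 - 12*q^2 + 47*q - 60) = (q - 4)*(q + 3)*(q^2 - 8*q + 15) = (q - 5)*(q - 4)*(q + 3)*(q - 3)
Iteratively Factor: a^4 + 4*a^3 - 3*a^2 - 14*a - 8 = (a - 2)*(a^3 + 6*a^2 + 9*a + 4) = (a - 2)*(a + 4)*(a^2 + 2*a + 1) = (a - 2)*(a + 1)*(a + 4)*(a + 1)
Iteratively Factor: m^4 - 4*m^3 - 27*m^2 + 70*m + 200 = (m + 2)*(m^3 - 6*m^2 - 15*m + 100) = (m - 5)*(m + 2)*(m^2 - m - 20) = (m - 5)^2*(m + 2)*(m + 4)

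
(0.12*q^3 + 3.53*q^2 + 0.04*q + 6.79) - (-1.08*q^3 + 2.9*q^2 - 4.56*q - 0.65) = 1.2*q^3 + 0.63*q^2 + 4.6*q + 7.44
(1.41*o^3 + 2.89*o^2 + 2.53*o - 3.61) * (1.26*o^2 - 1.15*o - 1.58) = 1.7766*o^5 + 2.0199*o^4 - 2.3635*o^3 - 12.0243*o^2 + 0.1541*o + 5.7038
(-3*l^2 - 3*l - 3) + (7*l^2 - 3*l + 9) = 4*l^2 - 6*l + 6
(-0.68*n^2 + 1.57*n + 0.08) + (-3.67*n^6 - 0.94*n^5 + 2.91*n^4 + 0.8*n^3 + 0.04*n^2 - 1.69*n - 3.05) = -3.67*n^6 - 0.94*n^5 + 2.91*n^4 + 0.8*n^3 - 0.64*n^2 - 0.12*n - 2.97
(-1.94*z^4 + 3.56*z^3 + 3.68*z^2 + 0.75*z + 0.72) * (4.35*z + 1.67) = -8.439*z^5 + 12.2462*z^4 + 21.9532*z^3 + 9.4081*z^2 + 4.3845*z + 1.2024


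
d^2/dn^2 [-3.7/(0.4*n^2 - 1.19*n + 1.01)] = (1.184*n^2 - 3.5224*n - 3.7*(0.8*n - 1.19)*(1.6*n - 2.38) + 2.9896)/(0.4*n^2 - 1.19*n + 1.01)^3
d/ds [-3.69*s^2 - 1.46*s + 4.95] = -7.38*s - 1.46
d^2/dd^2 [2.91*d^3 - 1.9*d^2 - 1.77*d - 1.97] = 17.46*d - 3.8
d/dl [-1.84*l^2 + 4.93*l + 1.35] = 4.93 - 3.68*l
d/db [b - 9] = 1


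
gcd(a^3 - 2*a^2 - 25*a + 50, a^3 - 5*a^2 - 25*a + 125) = a^2 - 25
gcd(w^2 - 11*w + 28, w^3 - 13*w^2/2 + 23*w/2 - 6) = w - 4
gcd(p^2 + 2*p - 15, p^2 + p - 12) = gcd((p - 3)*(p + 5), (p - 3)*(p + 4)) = p - 3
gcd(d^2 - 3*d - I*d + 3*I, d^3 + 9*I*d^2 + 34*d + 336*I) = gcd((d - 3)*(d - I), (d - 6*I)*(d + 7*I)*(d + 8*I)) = 1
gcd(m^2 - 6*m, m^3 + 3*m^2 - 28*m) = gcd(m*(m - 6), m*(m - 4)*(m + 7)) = m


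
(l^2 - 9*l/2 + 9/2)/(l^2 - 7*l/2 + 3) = (l - 3)/(l - 2)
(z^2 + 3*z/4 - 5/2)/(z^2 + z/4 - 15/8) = 2*(z + 2)/(2*z + 3)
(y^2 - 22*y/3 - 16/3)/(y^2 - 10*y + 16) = (y + 2/3)/(y - 2)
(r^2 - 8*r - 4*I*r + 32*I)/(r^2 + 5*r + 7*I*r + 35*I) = (r^2 - 4*r*(2 + I) + 32*I)/(r^2 + r*(5 + 7*I) + 35*I)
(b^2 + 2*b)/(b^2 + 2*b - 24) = b*(b + 2)/(b^2 + 2*b - 24)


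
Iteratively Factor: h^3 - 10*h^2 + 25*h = (h)*(h^2 - 10*h + 25) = h*(h - 5)*(h - 5)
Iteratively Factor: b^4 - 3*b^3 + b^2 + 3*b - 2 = (b - 2)*(b^3 - b^2 - b + 1) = (b - 2)*(b - 1)*(b^2 - 1) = (b - 2)*(b - 1)^2*(b + 1)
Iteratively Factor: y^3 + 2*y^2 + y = (y + 1)*(y^2 + y) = y*(y + 1)*(y + 1)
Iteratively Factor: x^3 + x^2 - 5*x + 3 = (x + 3)*(x^2 - 2*x + 1) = (x - 1)*(x + 3)*(x - 1)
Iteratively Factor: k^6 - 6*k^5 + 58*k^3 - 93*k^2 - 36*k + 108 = (k + 3)*(k^5 - 9*k^4 + 27*k^3 - 23*k^2 - 24*k + 36) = (k - 3)*(k + 3)*(k^4 - 6*k^3 + 9*k^2 + 4*k - 12) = (k - 3)*(k + 1)*(k + 3)*(k^3 - 7*k^2 + 16*k - 12) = (k - 3)^2*(k + 1)*(k + 3)*(k^2 - 4*k + 4) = (k - 3)^2*(k - 2)*(k + 1)*(k + 3)*(k - 2)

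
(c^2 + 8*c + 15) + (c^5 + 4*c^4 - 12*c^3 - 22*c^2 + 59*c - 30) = c^5 + 4*c^4 - 12*c^3 - 21*c^2 + 67*c - 15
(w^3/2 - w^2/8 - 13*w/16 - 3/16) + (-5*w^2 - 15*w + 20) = w^3/2 - 41*w^2/8 - 253*w/16 + 317/16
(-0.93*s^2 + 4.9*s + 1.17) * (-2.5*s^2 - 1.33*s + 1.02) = 2.325*s^4 - 11.0131*s^3 - 10.3906*s^2 + 3.4419*s + 1.1934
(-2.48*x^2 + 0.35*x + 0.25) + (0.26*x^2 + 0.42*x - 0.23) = -2.22*x^2 + 0.77*x + 0.02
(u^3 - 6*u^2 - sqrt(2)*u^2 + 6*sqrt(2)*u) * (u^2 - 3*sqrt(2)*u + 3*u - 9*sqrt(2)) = u^5 - 4*sqrt(2)*u^4 - 3*u^4 - 12*u^3 + 12*sqrt(2)*u^3 - 18*u^2 + 72*sqrt(2)*u^2 - 108*u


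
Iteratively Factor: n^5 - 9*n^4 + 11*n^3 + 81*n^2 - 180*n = (n - 3)*(n^4 - 6*n^3 - 7*n^2 + 60*n) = (n - 3)*(n + 3)*(n^3 - 9*n^2 + 20*n) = n*(n - 3)*(n + 3)*(n^2 - 9*n + 20) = n*(n - 4)*(n - 3)*(n + 3)*(n - 5)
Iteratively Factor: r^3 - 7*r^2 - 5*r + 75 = (r - 5)*(r^2 - 2*r - 15) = (r - 5)*(r + 3)*(r - 5)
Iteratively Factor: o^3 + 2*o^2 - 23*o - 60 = (o - 5)*(o^2 + 7*o + 12) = (o - 5)*(o + 3)*(o + 4)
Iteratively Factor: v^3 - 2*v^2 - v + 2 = (v + 1)*(v^2 - 3*v + 2) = (v - 1)*(v + 1)*(v - 2)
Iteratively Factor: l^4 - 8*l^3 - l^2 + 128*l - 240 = (l - 5)*(l^3 - 3*l^2 - 16*l + 48) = (l - 5)*(l - 4)*(l^2 + l - 12) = (l - 5)*(l - 4)*(l + 4)*(l - 3)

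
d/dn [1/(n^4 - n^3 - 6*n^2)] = (-4*n^2 + 3*n + 12)/(n^3*(-n^2 + n + 6)^2)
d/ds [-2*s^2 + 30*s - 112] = 30 - 4*s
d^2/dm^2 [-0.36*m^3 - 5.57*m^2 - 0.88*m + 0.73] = -2.16*m - 11.14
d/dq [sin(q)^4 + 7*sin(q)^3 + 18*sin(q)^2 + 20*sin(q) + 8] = (sin(q) + 2)^2*(4*sin(q) + 5)*cos(q)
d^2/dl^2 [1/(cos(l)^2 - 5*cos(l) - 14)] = (4*sin(l)^4 - 83*sin(l)^2 - 205*cos(l)/4 - 15*cos(3*l)/4 + 1)/(sin(l)^2 + 5*cos(l) + 13)^3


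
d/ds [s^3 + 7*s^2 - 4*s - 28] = 3*s^2 + 14*s - 4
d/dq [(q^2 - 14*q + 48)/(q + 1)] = (q^2 + 2*q - 62)/(q^2 + 2*q + 1)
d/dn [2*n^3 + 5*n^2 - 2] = 2*n*(3*n + 5)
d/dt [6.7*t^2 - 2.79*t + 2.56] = 13.4*t - 2.79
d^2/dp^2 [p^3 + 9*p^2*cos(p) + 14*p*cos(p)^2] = -9*p^2*cos(p) - 36*p*sin(p) - 28*p*cos(2*p) + 6*p - 28*sin(2*p) + 18*cos(p)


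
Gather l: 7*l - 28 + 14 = 7*l - 14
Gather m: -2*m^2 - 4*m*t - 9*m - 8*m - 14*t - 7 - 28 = -2*m^2 + m*(-4*t - 17) - 14*t - 35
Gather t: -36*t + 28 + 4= 32 - 36*t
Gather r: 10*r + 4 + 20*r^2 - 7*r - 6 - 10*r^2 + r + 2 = 10*r^2 + 4*r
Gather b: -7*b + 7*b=0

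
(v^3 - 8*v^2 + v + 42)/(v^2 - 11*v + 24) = (v^2 - 5*v - 14)/(v - 8)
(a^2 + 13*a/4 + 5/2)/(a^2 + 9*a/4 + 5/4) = (a + 2)/(a + 1)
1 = 1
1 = 1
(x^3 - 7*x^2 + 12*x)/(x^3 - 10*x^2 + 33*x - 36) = x/(x - 3)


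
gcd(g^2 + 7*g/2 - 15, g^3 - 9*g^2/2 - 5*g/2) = 1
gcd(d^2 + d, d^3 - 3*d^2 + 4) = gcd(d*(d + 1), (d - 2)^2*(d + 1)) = d + 1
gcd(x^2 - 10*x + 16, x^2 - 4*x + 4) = x - 2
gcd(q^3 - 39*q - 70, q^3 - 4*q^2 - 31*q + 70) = q^2 - 2*q - 35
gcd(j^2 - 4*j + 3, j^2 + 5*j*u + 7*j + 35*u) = 1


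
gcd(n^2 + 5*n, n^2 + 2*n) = n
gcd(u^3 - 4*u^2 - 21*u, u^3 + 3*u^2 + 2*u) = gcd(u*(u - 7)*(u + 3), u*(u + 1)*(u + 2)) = u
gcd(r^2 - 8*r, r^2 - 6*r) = r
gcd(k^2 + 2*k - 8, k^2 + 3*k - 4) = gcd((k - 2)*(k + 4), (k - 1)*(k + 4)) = k + 4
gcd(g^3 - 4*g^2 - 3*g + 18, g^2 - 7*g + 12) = g - 3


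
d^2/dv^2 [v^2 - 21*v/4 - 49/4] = 2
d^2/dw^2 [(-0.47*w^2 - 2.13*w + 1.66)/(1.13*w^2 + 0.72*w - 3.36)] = (-4.67481*w^3 + 2.010948*w^2 - 40.419648*w - 6.591552)/(1.442897*w^6 + 2.758104*w^5 - 11.113776*w^4 - 16.028928*w^3 + 33.046272*w^2 + 24.385536*w - 37.933056)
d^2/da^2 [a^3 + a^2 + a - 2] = 6*a + 2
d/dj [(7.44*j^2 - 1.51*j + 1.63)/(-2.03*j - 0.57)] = (-15.1032*j^2 - 8.4816*j + 4.1696)/(4.1209*j^2 + 2.3142*j + 0.3249)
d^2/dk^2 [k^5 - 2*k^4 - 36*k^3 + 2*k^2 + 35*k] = 20*k^3 - 24*k^2 - 216*k + 4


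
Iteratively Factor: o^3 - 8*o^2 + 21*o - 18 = (o - 2)*(o^2 - 6*o + 9) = (o - 3)*(o - 2)*(o - 3)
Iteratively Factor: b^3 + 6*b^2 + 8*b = (b + 2)*(b^2 + 4*b) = b*(b + 2)*(b + 4)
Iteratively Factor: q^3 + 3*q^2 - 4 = (q - 1)*(q^2 + 4*q + 4) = (q - 1)*(q + 2)*(q + 2)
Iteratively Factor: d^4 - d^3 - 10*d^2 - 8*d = (d + 2)*(d^3 - 3*d^2 - 4*d) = d*(d + 2)*(d^2 - 3*d - 4) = d*(d - 4)*(d + 2)*(d + 1)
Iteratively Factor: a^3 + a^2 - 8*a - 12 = (a - 3)*(a^2 + 4*a + 4) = (a - 3)*(a + 2)*(a + 2)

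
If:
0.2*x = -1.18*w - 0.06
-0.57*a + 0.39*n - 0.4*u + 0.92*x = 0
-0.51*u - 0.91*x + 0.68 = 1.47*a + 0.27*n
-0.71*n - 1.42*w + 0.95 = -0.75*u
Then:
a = 1.75151448414711*x + 0.955662500976567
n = -4.41161699621029*x - 0.0394866782024551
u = -4.49723471121466*x - 1.400318575139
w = -0.169491525423729*x - 0.0508474576271186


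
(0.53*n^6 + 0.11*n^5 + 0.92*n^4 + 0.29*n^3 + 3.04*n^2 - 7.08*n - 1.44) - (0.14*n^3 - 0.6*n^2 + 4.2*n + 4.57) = 0.53*n^6 + 0.11*n^5 + 0.92*n^4 + 0.15*n^3 + 3.64*n^2 - 11.28*n - 6.01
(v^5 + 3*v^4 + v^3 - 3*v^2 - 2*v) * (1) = v^5 + 3*v^4 + v^3 - 3*v^2 - 2*v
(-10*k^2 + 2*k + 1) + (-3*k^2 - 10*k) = -13*k^2 - 8*k + 1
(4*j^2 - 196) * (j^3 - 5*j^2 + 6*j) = 4*j^5 - 20*j^4 - 172*j^3 + 980*j^2 - 1176*j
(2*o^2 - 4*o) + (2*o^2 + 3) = 4*o^2 - 4*o + 3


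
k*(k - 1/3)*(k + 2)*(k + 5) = k^4 + 20*k^3/3 + 23*k^2/3 - 10*k/3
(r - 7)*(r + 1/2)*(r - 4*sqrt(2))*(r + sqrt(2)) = r^4 - 13*r^3/2 - 3*sqrt(2)*r^3 - 23*r^2/2 + 39*sqrt(2)*r^2/2 + 21*sqrt(2)*r/2 + 52*r + 28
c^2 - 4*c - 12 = (c - 6)*(c + 2)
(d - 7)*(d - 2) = d^2 - 9*d + 14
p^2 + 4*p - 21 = (p - 3)*(p + 7)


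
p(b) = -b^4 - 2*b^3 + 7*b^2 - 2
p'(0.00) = 0.00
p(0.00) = -2.00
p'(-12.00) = 5880.00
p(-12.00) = -16274.00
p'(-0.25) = -3.81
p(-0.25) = -1.54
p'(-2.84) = 3.47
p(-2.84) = 35.22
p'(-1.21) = -18.64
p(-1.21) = 9.65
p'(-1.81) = -21.28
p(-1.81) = 22.06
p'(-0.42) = -6.64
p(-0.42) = -0.65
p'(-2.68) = -3.62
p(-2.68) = 35.19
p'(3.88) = -269.65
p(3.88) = -240.08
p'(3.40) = -178.98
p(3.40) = -133.32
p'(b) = -4*b^3 - 6*b^2 + 14*b = 2*b*(-2*b^2 - 3*b + 7)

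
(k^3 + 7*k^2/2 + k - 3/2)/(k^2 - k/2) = k + 4 + 3/k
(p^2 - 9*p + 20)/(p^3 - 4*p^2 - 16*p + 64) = (p - 5)/(p^2 - 16)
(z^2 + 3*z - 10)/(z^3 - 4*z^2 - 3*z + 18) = (z^2 + 3*z - 10)/(z^3 - 4*z^2 - 3*z + 18)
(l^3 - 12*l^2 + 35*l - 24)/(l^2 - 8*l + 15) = (l^2 - 9*l + 8)/(l - 5)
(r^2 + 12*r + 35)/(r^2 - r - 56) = (r + 5)/(r - 8)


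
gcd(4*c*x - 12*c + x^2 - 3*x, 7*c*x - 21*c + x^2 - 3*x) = x - 3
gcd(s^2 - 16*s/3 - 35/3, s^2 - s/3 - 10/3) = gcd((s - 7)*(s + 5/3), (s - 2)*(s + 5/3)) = s + 5/3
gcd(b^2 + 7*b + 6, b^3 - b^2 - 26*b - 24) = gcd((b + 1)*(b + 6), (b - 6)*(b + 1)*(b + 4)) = b + 1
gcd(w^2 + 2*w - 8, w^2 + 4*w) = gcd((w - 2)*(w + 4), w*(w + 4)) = w + 4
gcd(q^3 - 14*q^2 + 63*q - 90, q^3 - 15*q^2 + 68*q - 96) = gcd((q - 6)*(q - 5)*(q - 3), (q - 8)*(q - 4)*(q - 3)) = q - 3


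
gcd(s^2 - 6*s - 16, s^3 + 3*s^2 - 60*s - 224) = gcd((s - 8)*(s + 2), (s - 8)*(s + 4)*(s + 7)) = s - 8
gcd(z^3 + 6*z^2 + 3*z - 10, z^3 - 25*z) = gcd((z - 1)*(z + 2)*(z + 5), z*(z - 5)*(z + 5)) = z + 5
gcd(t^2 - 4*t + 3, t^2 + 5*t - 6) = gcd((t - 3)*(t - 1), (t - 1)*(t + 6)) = t - 1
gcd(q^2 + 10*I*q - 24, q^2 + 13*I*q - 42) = q + 6*I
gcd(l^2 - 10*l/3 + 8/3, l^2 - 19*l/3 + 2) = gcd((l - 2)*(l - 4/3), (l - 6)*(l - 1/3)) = 1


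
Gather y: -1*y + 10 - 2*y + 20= 30 - 3*y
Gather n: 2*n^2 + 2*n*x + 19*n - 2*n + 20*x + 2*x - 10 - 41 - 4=2*n^2 + n*(2*x + 17) + 22*x - 55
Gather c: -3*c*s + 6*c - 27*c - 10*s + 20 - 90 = c*(-3*s - 21) - 10*s - 70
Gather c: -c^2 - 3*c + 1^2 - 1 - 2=-c^2 - 3*c - 2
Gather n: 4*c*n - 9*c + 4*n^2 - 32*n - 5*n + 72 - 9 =-9*c + 4*n^2 + n*(4*c - 37) + 63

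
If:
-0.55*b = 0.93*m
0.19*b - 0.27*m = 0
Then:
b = 0.00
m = 0.00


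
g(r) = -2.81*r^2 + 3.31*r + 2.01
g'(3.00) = -13.55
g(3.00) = -13.35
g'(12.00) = -64.13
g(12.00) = -362.91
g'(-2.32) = 16.35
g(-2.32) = -20.79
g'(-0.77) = 7.64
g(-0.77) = -2.20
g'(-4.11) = 26.41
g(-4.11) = -59.06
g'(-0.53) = 6.29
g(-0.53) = -0.53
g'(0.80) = -1.19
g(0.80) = 2.86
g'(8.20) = -42.77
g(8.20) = -159.79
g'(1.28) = -3.88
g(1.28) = 1.64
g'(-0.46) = 5.90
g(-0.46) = -0.11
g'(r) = 3.31 - 5.62*r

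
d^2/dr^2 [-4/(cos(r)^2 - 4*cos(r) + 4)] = 8*(2*cos(r) + cos(2*r) - 2)/(cos(r) - 2)^4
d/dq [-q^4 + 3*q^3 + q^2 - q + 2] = -4*q^3 + 9*q^2 + 2*q - 1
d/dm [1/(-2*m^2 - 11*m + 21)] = (4*m + 11)/(2*m^2 + 11*m - 21)^2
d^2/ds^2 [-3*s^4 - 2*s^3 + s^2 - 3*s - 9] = -36*s^2 - 12*s + 2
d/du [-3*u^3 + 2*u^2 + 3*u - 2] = -9*u^2 + 4*u + 3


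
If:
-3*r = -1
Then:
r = 1/3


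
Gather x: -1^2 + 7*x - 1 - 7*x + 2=0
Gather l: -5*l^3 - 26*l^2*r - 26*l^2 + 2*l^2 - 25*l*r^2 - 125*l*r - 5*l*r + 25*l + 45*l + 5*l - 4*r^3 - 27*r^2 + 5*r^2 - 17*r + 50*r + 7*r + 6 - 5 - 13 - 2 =-5*l^3 + l^2*(-26*r - 24) + l*(-25*r^2 - 130*r + 75) - 4*r^3 - 22*r^2 + 40*r - 14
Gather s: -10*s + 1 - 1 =-10*s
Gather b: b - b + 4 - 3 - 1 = 0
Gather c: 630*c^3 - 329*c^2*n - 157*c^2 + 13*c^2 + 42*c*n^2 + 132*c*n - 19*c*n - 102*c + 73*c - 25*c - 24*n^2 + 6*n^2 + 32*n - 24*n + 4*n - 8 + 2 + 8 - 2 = 630*c^3 + c^2*(-329*n - 144) + c*(42*n^2 + 113*n - 54) - 18*n^2 + 12*n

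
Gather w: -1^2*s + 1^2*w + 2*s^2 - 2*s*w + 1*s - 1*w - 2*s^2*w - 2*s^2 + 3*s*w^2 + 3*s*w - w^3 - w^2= -w^3 + w^2*(3*s - 1) + w*(-2*s^2 + s)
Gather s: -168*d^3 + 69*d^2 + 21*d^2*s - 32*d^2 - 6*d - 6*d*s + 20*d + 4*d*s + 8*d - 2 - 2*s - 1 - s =-168*d^3 + 37*d^2 + 22*d + s*(21*d^2 - 2*d - 3) - 3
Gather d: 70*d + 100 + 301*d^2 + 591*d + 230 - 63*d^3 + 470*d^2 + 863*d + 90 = -63*d^3 + 771*d^2 + 1524*d + 420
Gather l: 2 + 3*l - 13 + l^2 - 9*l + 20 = l^2 - 6*l + 9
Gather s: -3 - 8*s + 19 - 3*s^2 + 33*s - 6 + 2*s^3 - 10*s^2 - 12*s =2*s^3 - 13*s^2 + 13*s + 10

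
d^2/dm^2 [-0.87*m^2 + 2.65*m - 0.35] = -1.74000000000000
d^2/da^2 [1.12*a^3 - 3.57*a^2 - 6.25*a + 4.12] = 6.72*a - 7.14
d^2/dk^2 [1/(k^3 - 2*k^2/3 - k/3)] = 6*(k*(2 - 9*k)*(-3*k^2 + 2*k + 1) - (-9*k^2 + 4*k + 1)^2)/(k^3*(-3*k^2 + 2*k + 1)^3)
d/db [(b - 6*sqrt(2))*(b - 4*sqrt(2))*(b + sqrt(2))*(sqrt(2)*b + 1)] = 4*sqrt(2)*b^3 - 51*b^2 + 38*sqrt(2)*b + 124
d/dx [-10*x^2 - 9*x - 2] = -20*x - 9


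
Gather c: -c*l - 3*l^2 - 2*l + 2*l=-c*l - 3*l^2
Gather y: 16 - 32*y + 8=24 - 32*y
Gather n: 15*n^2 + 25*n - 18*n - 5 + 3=15*n^2 + 7*n - 2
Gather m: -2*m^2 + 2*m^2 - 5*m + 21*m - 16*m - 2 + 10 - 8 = 0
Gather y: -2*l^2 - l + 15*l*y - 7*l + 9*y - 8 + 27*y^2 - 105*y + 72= -2*l^2 - 8*l + 27*y^2 + y*(15*l - 96) + 64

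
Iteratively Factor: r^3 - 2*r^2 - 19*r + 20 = (r + 4)*(r^2 - 6*r + 5) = (r - 1)*(r + 4)*(r - 5)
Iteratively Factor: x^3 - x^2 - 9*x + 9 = (x - 3)*(x^2 + 2*x - 3) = (x - 3)*(x - 1)*(x + 3)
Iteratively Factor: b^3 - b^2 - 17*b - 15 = (b - 5)*(b^2 + 4*b + 3) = (b - 5)*(b + 1)*(b + 3)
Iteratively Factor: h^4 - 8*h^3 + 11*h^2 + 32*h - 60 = (h - 5)*(h^3 - 3*h^2 - 4*h + 12) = (h - 5)*(h + 2)*(h^2 - 5*h + 6) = (h - 5)*(h - 3)*(h + 2)*(h - 2)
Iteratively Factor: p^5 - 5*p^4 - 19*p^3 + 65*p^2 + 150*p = (p + 3)*(p^4 - 8*p^3 + 5*p^2 + 50*p) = (p - 5)*(p + 3)*(p^3 - 3*p^2 - 10*p) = p*(p - 5)*(p + 3)*(p^2 - 3*p - 10) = p*(p - 5)^2*(p + 3)*(p + 2)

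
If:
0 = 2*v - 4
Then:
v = 2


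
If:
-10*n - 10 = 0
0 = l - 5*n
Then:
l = -5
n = -1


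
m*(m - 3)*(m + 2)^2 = m^4 + m^3 - 8*m^2 - 12*m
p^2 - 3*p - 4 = (p - 4)*(p + 1)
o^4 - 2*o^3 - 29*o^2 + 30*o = o*(o - 6)*(o - 1)*(o + 5)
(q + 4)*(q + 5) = q^2 + 9*q + 20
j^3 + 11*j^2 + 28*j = j*(j + 4)*(j + 7)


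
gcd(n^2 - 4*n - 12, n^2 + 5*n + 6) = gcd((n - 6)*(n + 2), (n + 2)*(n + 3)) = n + 2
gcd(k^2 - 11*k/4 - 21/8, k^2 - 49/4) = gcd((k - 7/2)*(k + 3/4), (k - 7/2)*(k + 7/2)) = k - 7/2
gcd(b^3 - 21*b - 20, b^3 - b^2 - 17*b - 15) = b^2 - 4*b - 5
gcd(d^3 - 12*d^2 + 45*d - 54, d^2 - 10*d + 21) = d - 3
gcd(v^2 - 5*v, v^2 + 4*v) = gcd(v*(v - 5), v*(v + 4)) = v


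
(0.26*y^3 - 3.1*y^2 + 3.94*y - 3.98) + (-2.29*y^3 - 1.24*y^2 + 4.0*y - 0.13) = -2.03*y^3 - 4.34*y^2 + 7.94*y - 4.11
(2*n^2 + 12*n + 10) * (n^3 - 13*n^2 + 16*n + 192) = 2*n^5 - 14*n^4 - 114*n^3 + 446*n^2 + 2464*n + 1920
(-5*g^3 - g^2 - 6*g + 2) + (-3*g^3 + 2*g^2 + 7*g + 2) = -8*g^3 + g^2 + g + 4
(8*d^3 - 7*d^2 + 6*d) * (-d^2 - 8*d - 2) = -8*d^5 - 57*d^4 + 34*d^3 - 34*d^2 - 12*d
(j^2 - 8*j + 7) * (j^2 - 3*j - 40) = j^4 - 11*j^3 - 9*j^2 + 299*j - 280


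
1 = 1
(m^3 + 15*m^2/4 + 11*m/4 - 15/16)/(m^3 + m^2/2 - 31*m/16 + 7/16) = (4*m^2 + 16*m + 15)/(4*m^2 + 3*m - 7)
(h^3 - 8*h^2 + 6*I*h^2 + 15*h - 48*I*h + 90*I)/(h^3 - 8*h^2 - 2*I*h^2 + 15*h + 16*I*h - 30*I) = (h + 6*I)/(h - 2*I)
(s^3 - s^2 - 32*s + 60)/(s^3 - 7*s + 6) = (s^2 + s - 30)/(s^2 + 2*s - 3)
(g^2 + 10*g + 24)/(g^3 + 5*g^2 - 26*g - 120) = 1/(g - 5)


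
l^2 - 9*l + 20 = (l - 5)*(l - 4)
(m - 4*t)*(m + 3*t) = m^2 - m*t - 12*t^2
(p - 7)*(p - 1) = p^2 - 8*p + 7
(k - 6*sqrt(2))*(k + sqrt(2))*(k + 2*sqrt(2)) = k^3 - 3*sqrt(2)*k^2 - 32*k - 24*sqrt(2)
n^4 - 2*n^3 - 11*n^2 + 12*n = n*(n - 4)*(n - 1)*(n + 3)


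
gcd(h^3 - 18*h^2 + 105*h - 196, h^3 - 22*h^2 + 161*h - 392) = h^2 - 14*h + 49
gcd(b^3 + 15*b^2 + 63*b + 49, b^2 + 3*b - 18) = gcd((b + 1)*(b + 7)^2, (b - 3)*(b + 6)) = 1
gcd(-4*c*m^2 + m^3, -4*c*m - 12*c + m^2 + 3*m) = 4*c - m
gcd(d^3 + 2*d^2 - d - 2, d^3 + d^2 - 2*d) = d^2 + d - 2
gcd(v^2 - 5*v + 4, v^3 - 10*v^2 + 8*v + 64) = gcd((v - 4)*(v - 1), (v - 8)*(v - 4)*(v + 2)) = v - 4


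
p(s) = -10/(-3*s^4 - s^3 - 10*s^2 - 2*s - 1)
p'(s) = -10*(12*s^3 + 3*s^2 + 20*s + 2)/(-3*s^4 - s^3 - 10*s^2 - 2*s - 1)^2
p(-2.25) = 0.09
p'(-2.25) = 0.13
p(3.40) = 0.02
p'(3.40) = -0.02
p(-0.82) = 1.45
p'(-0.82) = 4.00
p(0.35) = 3.32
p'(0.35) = -10.89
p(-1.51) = 0.30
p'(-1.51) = 0.58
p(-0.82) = 1.45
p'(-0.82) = 4.00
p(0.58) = 1.65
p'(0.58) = -4.62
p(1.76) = 0.14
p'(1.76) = -0.23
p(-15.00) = 0.00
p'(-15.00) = 0.00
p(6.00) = 0.00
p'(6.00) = 0.00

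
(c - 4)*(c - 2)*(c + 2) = c^3 - 4*c^2 - 4*c + 16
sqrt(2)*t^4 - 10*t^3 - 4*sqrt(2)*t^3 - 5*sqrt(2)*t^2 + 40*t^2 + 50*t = t*(t - 5)*(t - 5*sqrt(2))*(sqrt(2)*t + sqrt(2))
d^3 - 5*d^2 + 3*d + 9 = (d - 3)^2*(d + 1)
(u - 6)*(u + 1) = u^2 - 5*u - 6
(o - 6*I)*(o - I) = o^2 - 7*I*o - 6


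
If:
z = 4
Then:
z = 4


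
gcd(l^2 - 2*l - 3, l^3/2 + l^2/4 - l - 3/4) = l + 1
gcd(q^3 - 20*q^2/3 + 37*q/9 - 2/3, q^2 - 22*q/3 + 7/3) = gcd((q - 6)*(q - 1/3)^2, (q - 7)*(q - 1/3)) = q - 1/3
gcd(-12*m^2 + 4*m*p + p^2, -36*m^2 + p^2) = 6*m + p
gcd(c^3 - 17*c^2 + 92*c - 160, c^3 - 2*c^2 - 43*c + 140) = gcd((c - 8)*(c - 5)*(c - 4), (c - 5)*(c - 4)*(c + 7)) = c^2 - 9*c + 20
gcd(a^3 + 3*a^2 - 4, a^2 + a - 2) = a^2 + a - 2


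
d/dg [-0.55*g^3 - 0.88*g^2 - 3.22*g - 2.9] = -1.65*g^2 - 1.76*g - 3.22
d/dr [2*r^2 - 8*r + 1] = 4*r - 8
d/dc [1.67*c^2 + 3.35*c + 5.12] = 3.34*c + 3.35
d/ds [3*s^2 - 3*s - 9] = 6*s - 3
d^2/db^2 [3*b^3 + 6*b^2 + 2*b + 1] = 18*b + 12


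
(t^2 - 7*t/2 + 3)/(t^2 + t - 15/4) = 2*(t - 2)/(2*t + 5)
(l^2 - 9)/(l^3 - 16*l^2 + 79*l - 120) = (l + 3)/(l^2 - 13*l + 40)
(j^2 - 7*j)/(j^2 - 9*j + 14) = j/(j - 2)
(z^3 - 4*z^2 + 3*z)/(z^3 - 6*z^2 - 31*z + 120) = z*(z - 1)/(z^2 - 3*z - 40)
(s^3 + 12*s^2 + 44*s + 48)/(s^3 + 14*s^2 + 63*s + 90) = (s^2 + 6*s + 8)/(s^2 + 8*s + 15)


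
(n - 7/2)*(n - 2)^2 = n^3 - 15*n^2/2 + 18*n - 14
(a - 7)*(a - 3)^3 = a^4 - 16*a^3 + 90*a^2 - 216*a + 189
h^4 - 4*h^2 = h^2*(h - 2)*(h + 2)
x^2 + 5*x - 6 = (x - 1)*(x + 6)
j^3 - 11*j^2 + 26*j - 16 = (j - 8)*(j - 2)*(j - 1)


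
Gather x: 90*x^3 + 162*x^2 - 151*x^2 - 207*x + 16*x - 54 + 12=90*x^3 + 11*x^2 - 191*x - 42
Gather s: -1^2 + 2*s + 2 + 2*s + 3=4*s + 4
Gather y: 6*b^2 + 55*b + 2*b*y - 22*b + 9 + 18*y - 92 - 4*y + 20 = 6*b^2 + 33*b + y*(2*b + 14) - 63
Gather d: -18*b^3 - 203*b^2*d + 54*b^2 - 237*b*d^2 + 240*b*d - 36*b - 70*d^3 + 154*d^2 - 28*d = -18*b^3 + 54*b^2 - 36*b - 70*d^3 + d^2*(154 - 237*b) + d*(-203*b^2 + 240*b - 28)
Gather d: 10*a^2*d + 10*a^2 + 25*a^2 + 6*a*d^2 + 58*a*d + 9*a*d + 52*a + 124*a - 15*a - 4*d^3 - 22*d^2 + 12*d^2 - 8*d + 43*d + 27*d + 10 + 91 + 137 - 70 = 35*a^2 + 161*a - 4*d^3 + d^2*(6*a - 10) + d*(10*a^2 + 67*a + 62) + 168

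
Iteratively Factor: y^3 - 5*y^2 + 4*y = (y)*(y^2 - 5*y + 4) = y*(y - 1)*(y - 4)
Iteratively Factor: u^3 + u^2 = (u)*(u^2 + u) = u^2*(u + 1)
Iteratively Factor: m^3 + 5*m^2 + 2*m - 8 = (m - 1)*(m^2 + 6*m + 8) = (m - 1)*(m + 4)*(m + 2)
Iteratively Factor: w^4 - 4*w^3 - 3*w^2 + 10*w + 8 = (w + 1)*(w^3 - 5*w^2 + 2*w + 8) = (w + 1)^2*(w^2 - 6*w + 8) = (w - 4)*(w + 1)^2*(w - 2)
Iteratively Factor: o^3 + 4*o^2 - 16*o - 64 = (o + 4)*(o^2 - 16) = (o + 4)^2*(o - 4)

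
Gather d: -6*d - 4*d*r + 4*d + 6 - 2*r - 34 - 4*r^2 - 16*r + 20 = d*(-4*r - 2) - 4*r^2 - 18*r - 8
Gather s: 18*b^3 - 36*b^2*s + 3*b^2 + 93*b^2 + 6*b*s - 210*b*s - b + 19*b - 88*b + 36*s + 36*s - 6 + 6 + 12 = 18*b^3 + 96*b^2 - 70*b + s*(-36*b^2 - 204*b + 72) + 12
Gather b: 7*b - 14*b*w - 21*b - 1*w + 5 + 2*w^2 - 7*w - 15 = b*(-14*w - 14) + 2*w^2 - 8*w - 10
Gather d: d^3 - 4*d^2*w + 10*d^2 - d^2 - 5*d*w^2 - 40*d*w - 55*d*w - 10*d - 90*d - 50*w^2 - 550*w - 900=d^3 + d^2*(9 - 4*w) + d*(-5*w^2 - 95*w - 100) - 50*w^2 - 550*w - 900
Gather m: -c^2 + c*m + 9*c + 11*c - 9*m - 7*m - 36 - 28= -c^2 + 20*c + m*(c - 16) - 64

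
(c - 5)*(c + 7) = c^2 + 2*c - 35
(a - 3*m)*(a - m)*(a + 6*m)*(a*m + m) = a^4*m + 2*a^3*m^2 + a^3*m - 21*a^2*m^3 + 2*a^2*m^2 + 18*a*m^4 - 21*a*m^3 + 18*m^4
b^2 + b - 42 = (b - 6)*(b + 7)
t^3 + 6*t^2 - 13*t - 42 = (t - 3)*(t + 2)*(t + 7)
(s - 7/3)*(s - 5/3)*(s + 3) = s^3 - s^2 - 73*s/9 + 35/3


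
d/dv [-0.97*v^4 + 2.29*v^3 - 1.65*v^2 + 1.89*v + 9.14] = -3.88*v^3 + 6.87*v^2 - 3.3*v + 1.89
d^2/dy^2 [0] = 0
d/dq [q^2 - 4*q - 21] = 2*q - 4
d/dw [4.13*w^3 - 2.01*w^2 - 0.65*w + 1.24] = 12.39*w^2 - 4.02*w - 0.65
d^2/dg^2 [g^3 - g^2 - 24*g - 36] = 6*g - 2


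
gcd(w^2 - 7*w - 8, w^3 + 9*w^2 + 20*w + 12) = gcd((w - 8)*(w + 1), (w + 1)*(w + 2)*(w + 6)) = w + 1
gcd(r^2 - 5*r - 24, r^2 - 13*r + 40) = r - 8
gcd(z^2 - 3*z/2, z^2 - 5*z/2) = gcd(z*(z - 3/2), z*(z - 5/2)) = z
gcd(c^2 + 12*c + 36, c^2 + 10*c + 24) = c + 6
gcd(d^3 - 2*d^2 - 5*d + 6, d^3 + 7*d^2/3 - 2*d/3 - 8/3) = d^2 + d - 2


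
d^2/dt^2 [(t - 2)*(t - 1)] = 2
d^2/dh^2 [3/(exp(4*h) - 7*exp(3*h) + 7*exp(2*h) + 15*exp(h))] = 3*((-16*exp(3*h) + 63*exp(2*h) - 28*exp(h) - 15)*(exp(3*h) - 7*exp(2*h) + 7*exp(h) + 15) + 2*(4*exp(3*h) - 21*exp(2*h) + 14*exp(h) + 15)^2)*exp(-h)/(exp(3*h) - 7*exp(2*h) + 7*exp(h) + 15)^3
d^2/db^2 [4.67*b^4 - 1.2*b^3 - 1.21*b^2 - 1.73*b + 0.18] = 56.04*b^2 - 7.2*b - 2.42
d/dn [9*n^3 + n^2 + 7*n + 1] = 27*n^2 + 2*n + 7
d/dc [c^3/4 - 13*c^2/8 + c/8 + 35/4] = 3*c^2/4 - 13*c/4 + 1/8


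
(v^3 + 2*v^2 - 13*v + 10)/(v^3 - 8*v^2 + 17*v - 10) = (v + 5)/(v - 5)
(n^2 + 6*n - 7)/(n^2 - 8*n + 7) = (n + 7)/(n - 7)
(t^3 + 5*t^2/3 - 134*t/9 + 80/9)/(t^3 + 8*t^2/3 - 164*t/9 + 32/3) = (t + 5)/(t + 6)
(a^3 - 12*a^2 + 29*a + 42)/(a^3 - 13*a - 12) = (a^2 - 13*a + 42)/(a^2 - a - 12)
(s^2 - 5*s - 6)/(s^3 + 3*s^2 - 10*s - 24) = (s^2 - 5*s - 6)/(s^3 + 3*s^2 - 10*s - 24)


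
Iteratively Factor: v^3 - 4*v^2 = (v)*(v^2 - 4*v) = v^2*(v - 4)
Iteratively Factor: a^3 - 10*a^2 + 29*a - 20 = (a - 1)*(a^2 - 9*a + 20) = (a - 4)*(a - 1)*(a - 5)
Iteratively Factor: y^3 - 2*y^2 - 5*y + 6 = (y + 2)*(y^2 - 4*y + 3) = (y - 3)*(y + 2)*(y - 1)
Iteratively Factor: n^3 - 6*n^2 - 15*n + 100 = (n - 5)*(n^2 - n - 20) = (n - 5)*(n + 4)*(n - 5)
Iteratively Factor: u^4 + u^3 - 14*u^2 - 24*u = (u + 2)*(u^3 - u^2 - 12*u) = (u + 2)*(u + 3)*(u^2 - 4*u) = (u - 4)*(u + 2)*(u + 3)*(u)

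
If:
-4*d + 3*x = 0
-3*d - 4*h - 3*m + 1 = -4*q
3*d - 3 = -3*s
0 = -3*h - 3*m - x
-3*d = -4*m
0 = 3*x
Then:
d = 0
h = 0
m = 0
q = -1/4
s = 1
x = 0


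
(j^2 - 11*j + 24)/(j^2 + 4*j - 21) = (j - 8)/(j + 7)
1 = 1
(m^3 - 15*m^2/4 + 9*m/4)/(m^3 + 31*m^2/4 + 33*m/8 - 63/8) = 2*m*(m - 3)/(2*m^2 + 17*m + 21)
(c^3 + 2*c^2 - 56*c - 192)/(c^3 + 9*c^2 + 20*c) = (c^2 - 2*c - 48)/(c*(c + 5))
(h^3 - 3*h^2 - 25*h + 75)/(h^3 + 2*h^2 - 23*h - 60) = (h^2 + 2*h - 15)/(h^2 + 7*h + 12)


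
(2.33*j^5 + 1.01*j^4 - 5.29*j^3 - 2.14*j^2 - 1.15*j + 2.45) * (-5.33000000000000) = -12.4189*j^5 - 5.3833*j^4 + 28.1957*j^3 + 11.4062*j^2 + 6.1295*j - 13.0585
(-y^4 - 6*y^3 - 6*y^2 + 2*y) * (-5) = 5*y^4 + 30*y^3 + 30*y^2 - 10*y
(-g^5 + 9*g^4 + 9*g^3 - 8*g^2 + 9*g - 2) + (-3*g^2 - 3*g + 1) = -g^5 + 9*g^4 + 9*g^3 - 11*g^2 + 6*g - 1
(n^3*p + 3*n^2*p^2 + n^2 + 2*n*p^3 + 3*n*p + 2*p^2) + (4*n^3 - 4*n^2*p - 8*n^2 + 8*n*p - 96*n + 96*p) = n^3*p + 4*n^3 + 3*n^2*p^2 - 4*n^2*p - 7*n^2 + 2*n*p^3 + 11*n*p - 96*n + 2*p^2 + 96*p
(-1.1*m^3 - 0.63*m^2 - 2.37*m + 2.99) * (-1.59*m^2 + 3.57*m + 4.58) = 1.749*m^5 - 2.9253*m^4 - 3.5188*m^3 - 16.1004*m^2 - 0.180300000000001*m + 13.6942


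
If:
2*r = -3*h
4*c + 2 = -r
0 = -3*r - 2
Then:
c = -1/3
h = 4/9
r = -2/3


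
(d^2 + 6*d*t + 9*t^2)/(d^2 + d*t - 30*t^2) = (d^2 + 6*d*t + 9*t^2)/(d^2 + d*t - 30*t^2)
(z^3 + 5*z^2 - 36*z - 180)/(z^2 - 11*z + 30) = (z^2 + 11*z + 30)/(z - 5)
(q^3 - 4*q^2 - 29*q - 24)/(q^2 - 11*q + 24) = (q^2 + 4*q + 3)/(q - 3)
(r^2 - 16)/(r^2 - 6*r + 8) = (r + 4)/(r - 2)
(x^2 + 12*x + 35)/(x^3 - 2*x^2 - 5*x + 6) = (x^2 + 12*x + 35)/(x^3 - 2*x^2 - 5*x + 6)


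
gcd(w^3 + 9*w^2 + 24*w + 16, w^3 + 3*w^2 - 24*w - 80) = w^2 + 8*w + 16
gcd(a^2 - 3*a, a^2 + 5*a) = a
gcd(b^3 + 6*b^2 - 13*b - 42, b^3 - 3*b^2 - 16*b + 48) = b - 3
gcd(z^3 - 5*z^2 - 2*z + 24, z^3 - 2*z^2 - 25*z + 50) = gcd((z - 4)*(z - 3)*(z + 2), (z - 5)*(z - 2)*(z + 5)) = 1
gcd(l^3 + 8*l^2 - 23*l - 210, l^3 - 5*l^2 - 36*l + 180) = l^2 + l - 30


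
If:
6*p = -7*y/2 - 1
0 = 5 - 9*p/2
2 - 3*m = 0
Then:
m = 2/3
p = 10/9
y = -46/21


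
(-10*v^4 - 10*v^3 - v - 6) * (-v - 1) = 10*v^5 + 20*v^4 + 10*v^3 + v^2 + 7*v + 6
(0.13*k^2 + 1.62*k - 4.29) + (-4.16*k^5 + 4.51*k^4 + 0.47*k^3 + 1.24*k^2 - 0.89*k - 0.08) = -4.16*k^5 + 4.51*k^4 + 0.47*k^3 + 1.37*k^2 + 0.73*k - 4.37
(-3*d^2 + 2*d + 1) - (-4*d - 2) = -3*d^2 + 6*d + 3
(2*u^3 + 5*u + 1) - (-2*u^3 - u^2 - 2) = 4*u^3 + u^2 + 5*u + 3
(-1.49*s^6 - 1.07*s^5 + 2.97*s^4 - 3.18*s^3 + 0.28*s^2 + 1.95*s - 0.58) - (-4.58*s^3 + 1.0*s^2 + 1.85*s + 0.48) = -1.49*s^6 - 1.07*s^5 + 2.97*s^4 + 1.4*s^3 - 0.72*s^2 + 0.0999999999999999*s - 1.06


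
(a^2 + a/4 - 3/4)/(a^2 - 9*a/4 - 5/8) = 2*(-4*a^2 - a + 3)/(-8*a^2 + 18*a + 5)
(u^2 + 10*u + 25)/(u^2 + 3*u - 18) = (u^2 + 10*u + 25)/(u^2 + 3*u - 18)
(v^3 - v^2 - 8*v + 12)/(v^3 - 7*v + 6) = (v - 2)/(v - 1)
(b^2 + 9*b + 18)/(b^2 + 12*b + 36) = (b + 3)/(b + 6)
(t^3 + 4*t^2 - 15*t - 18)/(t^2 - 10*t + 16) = (t^3 + 4*t^2 - 15*t - 18)/(t^2 - 10*t + 16)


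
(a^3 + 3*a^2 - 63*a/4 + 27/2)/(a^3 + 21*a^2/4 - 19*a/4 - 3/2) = (4*a^2 - 12*a + 9)/(4*a^2 - 3*a - 1)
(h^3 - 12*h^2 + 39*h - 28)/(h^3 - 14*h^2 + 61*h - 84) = (h - 1)/(h - 3)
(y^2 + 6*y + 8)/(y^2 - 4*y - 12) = (y + 4)/(y - 6)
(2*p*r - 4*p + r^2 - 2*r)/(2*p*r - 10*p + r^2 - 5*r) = (r - 2)/(r - 5)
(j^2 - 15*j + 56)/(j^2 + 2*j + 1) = (j^2 - 15*j + 56)/(j^2 + 2*j + 1)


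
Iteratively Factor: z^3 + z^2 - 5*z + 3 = (z - 1)*(z^2 + 2*z - 3) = (z - 1)^2*(z + 3)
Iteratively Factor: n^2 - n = (n - 1)*(n)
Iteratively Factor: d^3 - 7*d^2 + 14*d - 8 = (d - 4)*(d^2 - 3*d + 2) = (d - 4)*(d - 2)*(d - 1)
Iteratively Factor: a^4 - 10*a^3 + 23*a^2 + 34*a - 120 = (a + 2)*(a^3 - 12*a^2 + 47*a - 60) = (a - 4)*(a + 2)*(a^2 - 8*a + 15) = (a - 4)*(a - 3)*(a + 2)*(a - 5)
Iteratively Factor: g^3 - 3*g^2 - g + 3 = (g + 1)*(g^2 - 4*g + 3) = (g - 3)*(g + 1)*(g - 1)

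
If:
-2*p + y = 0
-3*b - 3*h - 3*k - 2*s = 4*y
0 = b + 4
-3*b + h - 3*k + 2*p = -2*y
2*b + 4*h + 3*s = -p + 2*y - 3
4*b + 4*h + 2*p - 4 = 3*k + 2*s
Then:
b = -4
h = 409/74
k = 500/111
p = -99/148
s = -943/148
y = -99/74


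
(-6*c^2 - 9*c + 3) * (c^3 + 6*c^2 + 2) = -6*c^5 - 45*c^4 - 51*c^3 + 6*c^2 - 18*c + 6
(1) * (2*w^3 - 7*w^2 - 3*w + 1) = 2*w^3 - 7*w^2 - 3*w + 1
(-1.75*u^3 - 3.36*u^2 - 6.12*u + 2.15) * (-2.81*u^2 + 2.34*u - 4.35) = 4.9175*u^5 + 5.3466*u^4 + 16.9473*u^3 - 5.7463*u^2 + 31.653*u - 9.3525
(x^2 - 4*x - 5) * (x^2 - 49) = x^4 - 4*x^3 - 54*x^2 + 196*x + 245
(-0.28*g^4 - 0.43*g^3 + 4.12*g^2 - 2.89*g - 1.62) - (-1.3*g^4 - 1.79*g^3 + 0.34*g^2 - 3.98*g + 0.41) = 1.02*g^4 + 1.36*g^3 + 3.78*g^2 + 1.09*g - 2.03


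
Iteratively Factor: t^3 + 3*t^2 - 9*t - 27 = (t - 3)*(t^2 + 6*t + 9) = (t - 3)*(t + 3)*(t + 3)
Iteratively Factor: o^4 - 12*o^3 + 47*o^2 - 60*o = (o - 3)*(o^3 - 9*o^2 + 20*o) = o*(o - 3)*(o^2 - 9*o + 20) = o*(o - 5)*(o - 3)*(o - 4)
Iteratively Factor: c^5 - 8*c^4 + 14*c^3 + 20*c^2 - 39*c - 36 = (c - 3)*(c^4 - 5*c^3 - c^2 + 17*c + 12) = (c - 3)^2*(c^3 - 2*c^2 - 7*c - 4) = (c - 4)*(c - 3)^2*(c^2 + 2*c + 1) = (c - 4)*(c - 3)^2*(c + 1)*(c + 1)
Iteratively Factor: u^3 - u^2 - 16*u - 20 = (u - 5)*(u^2 + 4*u + 4) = (u - 5)*(u + 2)*(u + 2)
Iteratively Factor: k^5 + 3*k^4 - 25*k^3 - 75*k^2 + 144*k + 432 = (k + 3)*(k^4 - 25*k^2 + 144) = (k - 4)*(k + 3)*(k^3 + 4*k^2 - 9*k - 36) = (k - 4)*(k + 3)^2*(k^2 + k - 12) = (k - 4)*(k - 3)*(k + 3)^2*(k + 4)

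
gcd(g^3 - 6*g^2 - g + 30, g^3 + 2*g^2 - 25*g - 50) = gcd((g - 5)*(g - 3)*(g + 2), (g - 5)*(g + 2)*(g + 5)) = g^2 - 3*g - 10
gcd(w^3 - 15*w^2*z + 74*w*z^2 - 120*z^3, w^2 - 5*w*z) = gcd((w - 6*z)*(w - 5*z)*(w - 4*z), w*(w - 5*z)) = -w + 5*z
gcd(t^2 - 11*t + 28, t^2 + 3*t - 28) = t - 4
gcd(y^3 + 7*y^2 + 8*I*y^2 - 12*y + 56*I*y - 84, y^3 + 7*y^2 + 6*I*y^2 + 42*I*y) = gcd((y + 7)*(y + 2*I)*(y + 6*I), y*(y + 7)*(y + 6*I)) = y^2 + y*(7 + 6*I) + 42*I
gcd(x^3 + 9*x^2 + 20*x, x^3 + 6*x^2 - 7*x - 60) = x^2 + 9*x + 20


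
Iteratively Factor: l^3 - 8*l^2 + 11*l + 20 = (l - 5)*(l^2 - 3*l - 4) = (l - 5)*(l - 4)*(l + 1)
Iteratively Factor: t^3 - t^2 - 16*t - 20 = (t + 2)*(t^2 - 3*t - 10) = (t + 2)^2*(t - 5)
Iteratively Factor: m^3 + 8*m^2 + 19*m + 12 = (m + 4)*(m^2 + 4*m + 3) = (m + 1)*(m + 4)*(m + 3)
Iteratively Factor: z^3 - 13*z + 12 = (z - 3)*(z^2 + 3*z - 4) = (z - 3)*(z - 1)*(z + 4)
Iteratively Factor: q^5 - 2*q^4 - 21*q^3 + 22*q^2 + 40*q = (q - 2)*(q^4 - 21*q^2 - 20*q) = q*(q - 2)*(q^3 - 21*q - 20) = q*(q - 5)*(q - 2)*(q^2 + 5*q + 4) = q*(q - 5)*(q - 2)*(q + 4)*(q + 1)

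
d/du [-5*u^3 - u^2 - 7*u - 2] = -15*u^2 - 2*u - 7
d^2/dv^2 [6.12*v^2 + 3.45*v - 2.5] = 12.2400000000000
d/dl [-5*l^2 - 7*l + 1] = -10*l - 7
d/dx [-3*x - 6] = -3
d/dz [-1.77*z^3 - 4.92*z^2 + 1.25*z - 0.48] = -5.31*z^2 - 9.84*z + 1.25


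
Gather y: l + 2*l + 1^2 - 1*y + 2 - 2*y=3*l - 3*y + 3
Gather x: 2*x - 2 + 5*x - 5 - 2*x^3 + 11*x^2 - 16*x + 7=-2*x^3 + 11*x^2 - 9*x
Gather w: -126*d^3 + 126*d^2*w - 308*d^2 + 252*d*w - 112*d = -126*d^3 - 308*d^2 - 112*d + w*(126*d^2 + 252*d)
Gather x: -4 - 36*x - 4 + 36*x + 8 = 0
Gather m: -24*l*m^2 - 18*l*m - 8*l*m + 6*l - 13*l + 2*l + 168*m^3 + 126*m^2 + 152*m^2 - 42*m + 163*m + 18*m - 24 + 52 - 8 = -5*l + 168*m^3 + m^2*(278 - 24*l) + m*(139 - 26*l) + 20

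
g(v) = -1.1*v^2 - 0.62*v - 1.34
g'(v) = -2.2*v - 0.62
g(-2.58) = -7.06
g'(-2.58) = 5.06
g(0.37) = -1.72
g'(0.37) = -1.43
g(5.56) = -38.79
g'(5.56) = -12.85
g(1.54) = -4.90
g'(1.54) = -4.01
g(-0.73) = -1.47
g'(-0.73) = 0.99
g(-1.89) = -4.10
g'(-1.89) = 3.54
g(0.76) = -2.45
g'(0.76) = -2.29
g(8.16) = -79.64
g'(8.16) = -18.57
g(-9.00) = -84.86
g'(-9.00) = 19.18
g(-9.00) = -84.86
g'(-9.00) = 19.18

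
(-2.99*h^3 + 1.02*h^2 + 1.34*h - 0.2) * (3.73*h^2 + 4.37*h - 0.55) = -11.1527*h^5 - 9.2617*h^4 + 11.1001*h^3 + 4.5488*h^2 - 1.611*h + 0.11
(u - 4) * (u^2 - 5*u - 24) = u^3 - 9*u^2 - 4*u + 96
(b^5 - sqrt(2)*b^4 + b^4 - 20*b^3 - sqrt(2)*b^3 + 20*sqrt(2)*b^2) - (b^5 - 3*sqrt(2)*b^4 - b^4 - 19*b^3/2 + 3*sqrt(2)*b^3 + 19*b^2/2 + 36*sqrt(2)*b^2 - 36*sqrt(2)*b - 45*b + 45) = 2*b^4 + 2*sqrt(2)*b^4 - 21*b^3/2 - 4*sqrt(2)*b^3 - 16*sqrt(2)*b^2 - 19*b^2/2 + 45*b + 36*sqrt(2)*b - 45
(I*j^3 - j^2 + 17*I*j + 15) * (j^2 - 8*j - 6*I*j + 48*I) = I*j^5 + 5*j^4 - 8*I*j^4 - 40*j^3 + 23*I*j^3 + 117*j^2 - 184*I*j^2 - 936*j - 90*I*j + 720*I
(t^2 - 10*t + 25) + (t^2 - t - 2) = 2*t^2 - 11*t + 23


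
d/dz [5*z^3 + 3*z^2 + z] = 15*z^2 + 6*z + 1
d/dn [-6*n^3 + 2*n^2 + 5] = 2*n*(2 - 9*n)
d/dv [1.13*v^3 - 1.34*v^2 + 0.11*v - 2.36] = 3.39*v^2 - 2.68*v + 0.11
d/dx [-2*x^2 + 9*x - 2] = 9 - 4*x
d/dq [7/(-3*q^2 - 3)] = 14*q/(3*(q^2 + 1)^2)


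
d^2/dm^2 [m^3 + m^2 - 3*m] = 6*m + 2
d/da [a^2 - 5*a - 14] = 2*a - 5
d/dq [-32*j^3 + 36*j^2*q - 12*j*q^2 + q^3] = 36*j^2 - 24*j*q + 3*q^2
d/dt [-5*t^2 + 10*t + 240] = 10 - 10*t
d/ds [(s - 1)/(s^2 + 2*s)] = (-s^2 + 2*s + 2)/(s^2*(s^2 + 4*s + 4))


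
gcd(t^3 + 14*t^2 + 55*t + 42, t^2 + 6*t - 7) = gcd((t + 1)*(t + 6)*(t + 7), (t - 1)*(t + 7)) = t + 7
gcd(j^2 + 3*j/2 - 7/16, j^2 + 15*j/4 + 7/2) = j + 7/4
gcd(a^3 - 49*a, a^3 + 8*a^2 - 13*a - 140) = a + 7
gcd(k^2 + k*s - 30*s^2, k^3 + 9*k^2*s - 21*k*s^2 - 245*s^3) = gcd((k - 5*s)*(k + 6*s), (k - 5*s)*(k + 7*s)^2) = -k + 5*s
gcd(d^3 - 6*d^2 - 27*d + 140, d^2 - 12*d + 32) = d - 4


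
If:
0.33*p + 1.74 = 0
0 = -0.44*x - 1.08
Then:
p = -5.27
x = -2.45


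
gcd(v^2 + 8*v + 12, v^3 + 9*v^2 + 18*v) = v + 6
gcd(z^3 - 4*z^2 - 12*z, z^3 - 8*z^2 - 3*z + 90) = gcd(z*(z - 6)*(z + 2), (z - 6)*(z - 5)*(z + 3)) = z - 6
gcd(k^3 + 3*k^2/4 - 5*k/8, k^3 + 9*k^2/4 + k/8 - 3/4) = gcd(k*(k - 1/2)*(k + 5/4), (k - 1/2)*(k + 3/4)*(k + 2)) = k - 1/2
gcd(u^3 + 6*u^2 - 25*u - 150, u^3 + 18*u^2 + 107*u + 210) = u^2 + 11*u + 30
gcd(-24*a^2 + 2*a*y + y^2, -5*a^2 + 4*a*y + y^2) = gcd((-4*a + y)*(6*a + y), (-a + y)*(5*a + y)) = 1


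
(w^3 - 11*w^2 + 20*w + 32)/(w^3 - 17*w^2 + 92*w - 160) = (w + 1)/(w - 5)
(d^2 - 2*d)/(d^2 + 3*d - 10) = d/(d + 5)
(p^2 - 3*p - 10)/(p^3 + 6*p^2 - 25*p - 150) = (p + 2)/(p^2 + 11*p + 30)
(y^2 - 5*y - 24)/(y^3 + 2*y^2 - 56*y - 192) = (y + 3)/(y^2 + 10*y + 24)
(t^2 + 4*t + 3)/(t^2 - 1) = (t + 3)/(t - 1)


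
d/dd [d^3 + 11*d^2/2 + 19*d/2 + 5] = 3*d^2 + 11*d + 19/2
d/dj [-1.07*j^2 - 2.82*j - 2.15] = -2.14*j - 2.82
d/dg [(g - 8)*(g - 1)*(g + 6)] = 3*g^2 - 6*g - 46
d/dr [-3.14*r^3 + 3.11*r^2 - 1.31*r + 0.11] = -9.42*r^2 + 6.22*r - 1.31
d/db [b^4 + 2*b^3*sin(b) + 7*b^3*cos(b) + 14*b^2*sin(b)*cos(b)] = b*(-7*b^2*sin(b) + 2*b^2*cos(b) + 4*b^2 + 6*b*sin(b) + 21*b*cos(b) + 14*b*cos(2*b) + 14*sin(2*b))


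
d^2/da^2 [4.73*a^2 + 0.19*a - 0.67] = 9.46000000000000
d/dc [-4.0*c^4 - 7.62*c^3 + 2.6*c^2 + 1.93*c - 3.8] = -16.0*c^3 - 22.86*c^2 + 5.2*c + 1.93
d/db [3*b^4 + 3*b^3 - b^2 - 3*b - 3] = 12*b^3 + 9*b^2 - 2*b - 3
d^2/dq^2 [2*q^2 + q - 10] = 4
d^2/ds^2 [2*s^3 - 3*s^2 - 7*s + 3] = 12*s - 6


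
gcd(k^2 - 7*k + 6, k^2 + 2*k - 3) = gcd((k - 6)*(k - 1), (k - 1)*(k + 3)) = k - 1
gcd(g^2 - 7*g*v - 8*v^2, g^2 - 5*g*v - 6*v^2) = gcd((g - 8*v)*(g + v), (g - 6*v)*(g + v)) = g + v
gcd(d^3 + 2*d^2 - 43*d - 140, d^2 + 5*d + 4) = d + 4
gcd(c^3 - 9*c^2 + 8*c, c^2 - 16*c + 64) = c - 8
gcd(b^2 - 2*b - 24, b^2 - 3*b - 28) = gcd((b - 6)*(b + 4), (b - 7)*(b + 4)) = b + 4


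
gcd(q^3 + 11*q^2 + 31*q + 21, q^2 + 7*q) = q + 7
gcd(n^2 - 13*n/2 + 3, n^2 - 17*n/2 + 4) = n - 1/2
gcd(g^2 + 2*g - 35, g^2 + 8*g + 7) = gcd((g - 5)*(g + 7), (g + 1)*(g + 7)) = g + 7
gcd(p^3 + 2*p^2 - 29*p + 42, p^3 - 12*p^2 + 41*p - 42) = p^2 - 5*p + 6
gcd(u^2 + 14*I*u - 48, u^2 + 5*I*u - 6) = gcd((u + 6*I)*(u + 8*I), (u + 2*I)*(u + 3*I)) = 1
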